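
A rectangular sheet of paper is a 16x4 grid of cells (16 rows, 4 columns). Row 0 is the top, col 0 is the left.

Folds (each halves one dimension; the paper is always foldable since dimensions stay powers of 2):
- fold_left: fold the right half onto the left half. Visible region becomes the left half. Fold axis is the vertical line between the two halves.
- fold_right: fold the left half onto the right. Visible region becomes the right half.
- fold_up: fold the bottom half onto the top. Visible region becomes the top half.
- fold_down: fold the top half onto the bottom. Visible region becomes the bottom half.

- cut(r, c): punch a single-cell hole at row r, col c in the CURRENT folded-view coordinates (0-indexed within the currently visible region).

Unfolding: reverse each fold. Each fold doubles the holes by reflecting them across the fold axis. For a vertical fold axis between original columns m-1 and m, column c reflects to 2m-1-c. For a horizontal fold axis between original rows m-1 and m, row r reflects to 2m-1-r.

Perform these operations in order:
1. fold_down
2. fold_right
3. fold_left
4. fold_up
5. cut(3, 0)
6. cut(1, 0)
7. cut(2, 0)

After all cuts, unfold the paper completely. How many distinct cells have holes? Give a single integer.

Op 1 fold_down: fold axis h@8; visible region now rows[8,16) x cols[0,4) = 8x4
Op 2 fold_right: fold axis v@2; visible region now rows[8,16) x cols[2,4) = 8x2
Op 3 fold_left: fold axis v@3; visible region now rows[8,16) x cols[2,3) = 8x1
Op 4 fold_up: fold axis h@12; visible region now rows[8,12) x cols[2,3) = 4x1
Op 5 cut(3, 0): punch at orig (11,2); cuts so far [(11, 2)]; region rows[8,12) x cols[2,3) = 4x1
Op 6 cut(1, 0): punch at orig (9,2); cuts so far [(9, 2), (11, 2)]; region rows[8,12) x cols[2,3) = 4x1
Op 7 cut(2, 0): punch at orig (10,2); cuts so far [(9, 2), (10, 2), (11, 2)]; region rows[8,12) x cols[2,3) = 4x1
Unfold 1 (reflect across h@12): 6 holes -> [(9, 2), (10, 2), (11, 2), (12, 2), (13, 2), (14, 2)]
Unfold 2 (reflect across v@3): 12 holes -> [(9, 2), (9, 3), (10, 2), (10, 3), (11, 2), (11, 3), (12, 2), (12, 3), (13, 2), (13, 3), (14, 2), (14, 3)]
Unfold 3 (reflect across v@2): 24 holes -> [(9, 0), (9, 1), (9, 2), (9, 3), (10, 0), (10, 1), (10, 2), (10, 3), (11, 0), (11, 1), (11, 2), (11, 3), (12, 0), (12, 1), (12, 2), (12, 3), (13, 0), (13, 1), (13, 2), (13, 3), (14, 0), (14, 1), (14, 2), (14, 3)]
Unfold 4 (reflect across h@8): 48 holes -> [(1, 0), (1, 1), (1, 2), (1, 3), (2, 0), (2, 1), (2, 2), (2, 3), (3, 0), (3, 1), (3, 2), (3, 3), (4, 0), (4, 1), (4, 2), (4, 3), (5, 0), (5, 1), (5, 2), (5, 3), (6, 0), (6, 1), (6, 2), (6, 3), (9, 0), (9, 1), (9, 2), (9, 3), (10, 0), (10, 1), (10, 2), (10, 3), (11, 0), (11, 1), (11, 2), (11, 3), (12, 0), (12, 1), (12, 2), (12, 3), (13, 0), (13, 1), (13, 2), (13, 3), (14, 0), (14, 1), (14, 2), (14, 3)]

Answer: 48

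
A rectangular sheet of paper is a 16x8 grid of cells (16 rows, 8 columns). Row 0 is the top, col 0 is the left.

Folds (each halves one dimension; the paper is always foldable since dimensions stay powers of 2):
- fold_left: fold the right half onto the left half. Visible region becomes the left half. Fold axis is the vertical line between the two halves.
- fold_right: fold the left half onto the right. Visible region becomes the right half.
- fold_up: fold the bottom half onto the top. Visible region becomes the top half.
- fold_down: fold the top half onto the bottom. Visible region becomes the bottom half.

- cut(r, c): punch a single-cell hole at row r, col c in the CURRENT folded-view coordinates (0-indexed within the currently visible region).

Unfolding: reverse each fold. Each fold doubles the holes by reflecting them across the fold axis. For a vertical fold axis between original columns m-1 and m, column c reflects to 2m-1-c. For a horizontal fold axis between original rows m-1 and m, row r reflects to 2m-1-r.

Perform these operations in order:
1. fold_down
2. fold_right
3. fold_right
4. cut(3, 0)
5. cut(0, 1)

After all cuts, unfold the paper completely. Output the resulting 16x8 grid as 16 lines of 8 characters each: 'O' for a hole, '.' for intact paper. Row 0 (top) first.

Op 1 fold_down: fold axis h@8; visible region now rows[8,16) x cols[0,8) = 8x8
Op 2 fold_right: fold axis v@4; visible region now rows[8,16) x cols[4,8) = 8x4
Op 3 fold_right: fold axis v@6; visible region now rows[8,16) x cols[6,8) = 8x2
Op 4 cut(3, 0): punch at orig (11,6); cuts so far [(11, 6)]; region rows[8,16) x cols[6,8) = 8x2
Op 5 cut(0, 1): punch at orig (8,7); cuts so far [(8, 7), (11, 6)]; region rows[8,16) x cols[6,8) = 8x2
Unfold 1 (reflect across v@6): 4 holes -> [(8, 4), (8, 7), (11, 5), (11, 6)]
Unfold 2 (reflect across v@4): 8 holes -> [(8, 0), (8, 3), (8, 4), (8, 7), (11, 1), (11, 2), (11, 5), (11, 6)]
Unfold 3 (reflect across h@8): 16 holes -> [(4, 1), (4, 2), (4, 5), (4, 6), (7, 0), (7, 3), (7, 4), (7, 7), (8, 0), (8, 3), (8, 4), (8, 7), (11, 1), (11, 2), (11, 5), (11, 6)]

Answer: ........
........
........
........
.OO..OO.
........
........
O..OO..O
O..OO..O
........
........
.OO..OO.
........
........
........
........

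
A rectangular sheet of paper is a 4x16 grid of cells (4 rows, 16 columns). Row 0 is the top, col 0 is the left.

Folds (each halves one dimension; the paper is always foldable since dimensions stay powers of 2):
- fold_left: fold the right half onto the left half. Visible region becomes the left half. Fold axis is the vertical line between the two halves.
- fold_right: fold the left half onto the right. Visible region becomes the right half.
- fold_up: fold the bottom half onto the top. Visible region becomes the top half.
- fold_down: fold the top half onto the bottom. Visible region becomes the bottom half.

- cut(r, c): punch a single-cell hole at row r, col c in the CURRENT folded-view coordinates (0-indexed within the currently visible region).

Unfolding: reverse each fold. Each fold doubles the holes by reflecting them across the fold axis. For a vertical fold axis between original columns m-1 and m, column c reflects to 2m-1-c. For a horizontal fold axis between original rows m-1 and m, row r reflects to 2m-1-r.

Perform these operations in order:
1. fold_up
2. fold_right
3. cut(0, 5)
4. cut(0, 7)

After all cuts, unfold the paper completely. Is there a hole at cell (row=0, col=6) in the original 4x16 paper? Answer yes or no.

Op 1 fold_up: fold axis h@2; visible region now rows[0,2) x cols[0,16) = 2x16
Op 2 fold_right: fold axis v@8; visible region now rows[0,2) x cols[8,16) = 2x8
Op 3 cut(0, 5): punch at orig (0,13); cuts so far [(0, 13)]; region rows[0,2) x cols[8,16) = 2x8
Op 4 cut(0, 7): punch at orig (0,15); cuts so far [(0, 13), (0, 15)]; region rows[0,2) x cols[8,16) = 2x8
Unfold 1 (reflect across v@8): 4 holes -> [(0, 0), (0, 2), (0, 13), (0, 15)]
Unfold 2 (reflect across h@2): 8 holes -> [(0, 0), (0, 2), (0, 13), (0, 15), (3, 0), (3, 2), (3, 13), (3, 15)]
Holes: [(0, 0), (0, 2), (0, 13), (0, 15), (3, 0), (3, 2), (3, 13), (3, 15)]

Answer: no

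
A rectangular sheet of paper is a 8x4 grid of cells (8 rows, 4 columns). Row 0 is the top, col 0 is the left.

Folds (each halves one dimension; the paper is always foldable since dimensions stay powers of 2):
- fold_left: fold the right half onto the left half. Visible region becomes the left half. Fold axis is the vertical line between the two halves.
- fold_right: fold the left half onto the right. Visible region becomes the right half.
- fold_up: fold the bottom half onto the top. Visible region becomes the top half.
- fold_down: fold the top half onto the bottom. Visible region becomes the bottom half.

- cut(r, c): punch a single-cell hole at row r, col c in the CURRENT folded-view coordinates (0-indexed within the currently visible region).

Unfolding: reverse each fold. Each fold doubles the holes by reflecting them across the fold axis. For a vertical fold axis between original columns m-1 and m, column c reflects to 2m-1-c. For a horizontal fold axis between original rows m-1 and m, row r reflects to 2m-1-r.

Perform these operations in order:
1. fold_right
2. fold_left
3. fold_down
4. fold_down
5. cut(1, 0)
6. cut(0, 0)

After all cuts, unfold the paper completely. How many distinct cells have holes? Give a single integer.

Op 1 fold_right: fold axis v@2; visible region now rows[0,8) x cols[2,4) = 8x2
Op 2 fold_left: fold axis v@3; visible region now rows[0,8) x cols[2,3) = 8x1
Op 3 fold_down: fold axis h@4; visible region now rows[4,8) x cols[2,3) = 4x1
Op 4 fold_down: fold axis h@6; visible region now rows[6,8) x cols[2,3) = 2x1
Op 5 cut(1, 0): punch at orig (7,2); cuts so far [(7, 2)]; region rows[6,8) x cols[2,3) = 2x1
Op 6 cut(0, 0): punch at orig (6,2); cuts so far [(6, 2), (7, 2)]; region rows[6,8) x cols[2,3) = 2x1
Unfold 1 (reflect across h@6): 4 holes -> [(4, 2), (5, 2), (6, 2), (7, 2)]
Unfold 2 (reflect across h@4): 8 holes -> [(0, 2), (1, 2), (2, 2), (3, 2), (4, 2), (5, 2), (6, 2), (7, 2)]
Unfold 3 (reflect across v@3): 16 holes -> [(0, 2), (0, 3), (1, 2), (1, 3), (2, 2), (2, 3), (3, 2), (3, 3), (4, 2), (4, 3), (5, 2), (5, 3), (6, 2), (6, 3), (7, 2), (7, 3)]
Unfold 4 (reflect across v@2): 32 holes -> [(0, 0), (0, 1), (0, 2), (0, 3), (1, 0), (1, 1), (1, 2), (1, 3), (2, 0), (2, 1), (2, 2), (2, 3), (3, 0), (3, 1), (3, 2), (3, 3), (4, 0), (4, 1), (4, 2), (4, 3), (5, 0), (5, 1), (5, 2), (5, 3), (6, 0), (6, 1), (6, 2), (6, 3), (7, 0), (7, 1), (7, 2), (7, 3)]

Answer: 32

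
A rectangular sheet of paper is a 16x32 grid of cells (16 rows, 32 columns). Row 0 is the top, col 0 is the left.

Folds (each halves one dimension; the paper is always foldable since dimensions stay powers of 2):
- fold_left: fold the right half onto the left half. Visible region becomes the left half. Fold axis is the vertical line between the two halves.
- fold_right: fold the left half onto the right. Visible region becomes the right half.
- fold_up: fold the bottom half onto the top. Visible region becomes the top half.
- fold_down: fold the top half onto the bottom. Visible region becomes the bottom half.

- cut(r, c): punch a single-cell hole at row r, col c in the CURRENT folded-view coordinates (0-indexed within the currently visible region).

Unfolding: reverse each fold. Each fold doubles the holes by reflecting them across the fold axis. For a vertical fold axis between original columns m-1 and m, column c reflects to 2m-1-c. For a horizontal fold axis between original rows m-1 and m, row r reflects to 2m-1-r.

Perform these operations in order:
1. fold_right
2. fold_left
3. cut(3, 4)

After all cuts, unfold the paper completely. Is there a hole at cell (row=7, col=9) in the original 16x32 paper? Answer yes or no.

Op 1 fold_right: fold axis v@16; visible region now rows[0,16) x cols[16,32) = 16x16
Op 2 fold_left: fold axis v@24; visible region now rows[0,16) x cols[16,24) = 16x8
Op 3 cut(3, 4): punch at orig (3,20); cuts so far [(3, 20)]; region rows[0,16) x cols[16,24) = 16x8
Unfold 1 (reflect across v@24): 2 holes -> [(3, 20), (3, 27)]
Unfold 2 (reflect across v@16): 4 holes -> [(3, 4), (3, 11), (3, 20), (3, 27)]
Holes: [(3, 4), (3, 11), (3, 20), (3, 27)]

Answer: no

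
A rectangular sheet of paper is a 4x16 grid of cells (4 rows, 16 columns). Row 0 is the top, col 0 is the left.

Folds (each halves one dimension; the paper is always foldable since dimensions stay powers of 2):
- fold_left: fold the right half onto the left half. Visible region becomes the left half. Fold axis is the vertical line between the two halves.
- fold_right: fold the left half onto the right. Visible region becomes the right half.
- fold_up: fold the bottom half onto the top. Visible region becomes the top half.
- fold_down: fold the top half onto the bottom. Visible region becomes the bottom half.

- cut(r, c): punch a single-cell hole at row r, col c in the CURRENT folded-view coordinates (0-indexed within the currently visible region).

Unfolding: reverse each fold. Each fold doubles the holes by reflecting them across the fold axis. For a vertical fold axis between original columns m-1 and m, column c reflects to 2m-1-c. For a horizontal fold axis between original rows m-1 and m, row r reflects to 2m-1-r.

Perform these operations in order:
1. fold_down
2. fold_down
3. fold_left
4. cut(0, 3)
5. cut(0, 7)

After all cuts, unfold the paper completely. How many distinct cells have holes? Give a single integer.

Op 1 fold_down: fold axis h@2; visible region now rows[2,4) x cols[0,16) = 2x16
Op 2 fold_down: fold axis h@3; visible region now rows[3,4) x cols[0,16) = 1x16
Op 3 fold_left: fold axis v@8; visible region now rows[3,4) x cols[0,8) = 1x8
Op 4 cut(0, 3): punch at orig (3,3); cuts so far [(3, 3)]; region rows[3,4) x cols[0,8) = 1x8
Op 5 cut(0, 7): punch at orig (3,7); cuts so far [(3, 3), (3, 7)]; region rows[3,4) x cols[0,8) = 1x8
Unfold 1 (reflect across v@8): 4 holes -> [(3, 3), (3, 7), (3, 8), (3, 12)]
Unfold 2 (reflect across h@3): 8 holes -> [(2, 3), (2, 7), (2, 8), (2, 12), (3, 3), (3, 7), (3, 8), (3, 12)]
Unfold 3 (reflect across h@2): 16 holes -> [(0, 3), (0, 7), (0, 8), (0, 12), (1, 3), (1, 7), (1, 8), (1, 12), (2, 3), (2, 7), (2, 8), (2, 12), (3, 3), (3, 7), (3, 8), (3, 12)]

Answer: 16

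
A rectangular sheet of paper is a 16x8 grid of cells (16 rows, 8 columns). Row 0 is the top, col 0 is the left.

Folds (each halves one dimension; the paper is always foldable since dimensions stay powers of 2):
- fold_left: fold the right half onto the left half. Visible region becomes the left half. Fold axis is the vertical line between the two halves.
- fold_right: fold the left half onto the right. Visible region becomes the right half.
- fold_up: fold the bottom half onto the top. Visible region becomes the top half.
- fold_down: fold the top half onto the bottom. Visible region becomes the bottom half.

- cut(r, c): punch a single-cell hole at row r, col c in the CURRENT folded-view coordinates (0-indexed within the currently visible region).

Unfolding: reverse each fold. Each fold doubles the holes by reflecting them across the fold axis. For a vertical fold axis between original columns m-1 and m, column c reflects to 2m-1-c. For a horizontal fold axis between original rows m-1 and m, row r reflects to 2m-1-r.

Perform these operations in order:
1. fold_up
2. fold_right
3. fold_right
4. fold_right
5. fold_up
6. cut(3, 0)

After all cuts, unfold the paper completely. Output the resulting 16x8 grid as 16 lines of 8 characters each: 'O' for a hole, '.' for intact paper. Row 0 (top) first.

Op 1 fold_up: fold axis h@8; visible region now rows[0,8) x cols[0,8) = 8x8
Op 2 fold_right: fold axis v@4; visible region now rows[0,8) x cols[4,8) = 8x4
Op 3 fold_right: fold axis v@6; visible region now rows[0,8) x cols[6,8) = 8x2
Op 4 fold_right: fold axis v@7; visible region now rows[0,8) x cols[7,8) = 8x1
Op 5 fold_up: fold axis h@4; visible region now rows[0,4) x cols[7,8) = 4x1
Op 6 cut(3, 0): punch at orig (3,7); cuts so far [(3, 7)]; region rows[0,4) x cols[7,8) = 4x1
Unfold 1 (reflect across h@4): 2 holes -> [(3, 7), (4, 7)]
Unfold 2 (reflect across v@7): 4 holes -> [(3, 6), (3, 7), (4, 6), (4, 7)]
Unfold 3 (reflect across v@6): 8 holes -> [(3, 4), (3, 5), (3, 6), (3, 7), (4, 4), (4, 5), (4, 6), (4, 7)]
Unfold 4 (reflect across v@4): 16 holes -> [(3, 0), (3, 1), (3, 2), (3, 3), (3, 4), (3, 5), (3, 6), (3, 7), (4, 0), (4, 1), (4, 2), (4, 3), (4, 4), (4, 5), (4, 6), (4, 7)]
Unfold 5 (reflect across h@8): 32 holes -> [(3, 0), (3, 1), (3, 2), (3, 3), (3, 4), (3, 5), (3, 6), (3, 7), (4, 0), (4, 1), (4, 2), (4, 3), (4, 4), (4, 5), (4, 6), (4, 7), (11, 0), (11, 1), (11, 2), (11, 3), (11, 4), (11, 5), (11, 6), (11, 7), (12, 0), (12, 1), (12, 2), (12, 3), (12, 4), (12, 5), (12, 6), (12, 7)]

Answer: ........
........
........
OOOOOOOO
OOOOOOOO
........
........
........
........
........
........
OOOOOOOO
OOOOOOOO
........
........
........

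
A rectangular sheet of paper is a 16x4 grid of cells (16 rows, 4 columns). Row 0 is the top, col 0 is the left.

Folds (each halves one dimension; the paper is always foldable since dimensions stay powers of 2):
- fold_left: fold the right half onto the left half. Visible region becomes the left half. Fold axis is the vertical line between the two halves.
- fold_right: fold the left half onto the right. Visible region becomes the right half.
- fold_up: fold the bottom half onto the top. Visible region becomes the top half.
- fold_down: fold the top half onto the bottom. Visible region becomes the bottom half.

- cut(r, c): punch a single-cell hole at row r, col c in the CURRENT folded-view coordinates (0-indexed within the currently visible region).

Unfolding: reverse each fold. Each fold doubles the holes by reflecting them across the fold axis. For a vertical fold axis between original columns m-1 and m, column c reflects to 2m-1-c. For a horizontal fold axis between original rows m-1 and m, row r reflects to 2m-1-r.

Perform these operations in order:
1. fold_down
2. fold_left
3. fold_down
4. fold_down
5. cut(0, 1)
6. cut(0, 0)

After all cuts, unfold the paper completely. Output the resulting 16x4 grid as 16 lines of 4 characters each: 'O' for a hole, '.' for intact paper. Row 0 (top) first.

Answer: ....
OOOO
OOOO
....
....
OOOO
OOOO
....
....
OOOO
OOOO
....
....
OOOO
OOOO
....

Derivation:
Op 1 fold_down: fold axis h@8; visible region now rows[8,16) x cols[0,4) = 8x4
Op 2 fold_left: fold axis v@2; visible region now rows[8,16) x cols[0,2) = 8x2
Op 3 fold_down: fold axis h@12; visible region now rows[12,16) x cols[0,2) = 4x2
Op 4 fold_down: fold axis h@14; visible region now rows[14,16) x cols[0,2) = 2x2
Op 5 cut(0, 1): punch at orig (14,1); cuts so far [(14, 1)]; region rows[14,16) x cols[0,2) = 2x2
Op 6 cut(0, 0): punch at orig (14,0); cuts so far [(14, 0), (14, 1)]; region rows[14,16) x cols[0,2) = 2x2
Unfold 1 (reflect across h@14): 4 holes -> [(13, 0), (13, 1), (14, 0), (14, 1)]
Unfold 2 (reflect across h@12): 8 holes -> [(9, 0), (9, 1), (10, 0), (10, 1), (13, 0), (13, 1), (14, 0), (14, 1)]
Unfold 3 (reflect across v@2): 16 holes -> [(9, 0), (9, 1), (9, 2), (9, 3), (10, 0), (10, 1), (10, 2), (10, 3), (13, 0), (13, 1), (13, 2), (13, 3), (14, 0), (14, 1), (14, 2), (14, 3)]
Unfold 4 (reflect across h@8): 32 holes -> [(1, 0), (1, 1), (1, 2), (1, 3), (2, 0), (2, 1), (2, 2), (2, 3), (5, 0), (5, 1), (5, 2), (5, 3), (6, 0), (6, 1), (6, 2), (6, 3), (9, 0), (9, 1), (9, 2), (9, 3), (10, 0), (10, 1), (10, 2), (10, 3), (13, 0), (13, 1), (13, 2), (13, 3), (14, 0), (14, 1), (14, 2), (14, 3)]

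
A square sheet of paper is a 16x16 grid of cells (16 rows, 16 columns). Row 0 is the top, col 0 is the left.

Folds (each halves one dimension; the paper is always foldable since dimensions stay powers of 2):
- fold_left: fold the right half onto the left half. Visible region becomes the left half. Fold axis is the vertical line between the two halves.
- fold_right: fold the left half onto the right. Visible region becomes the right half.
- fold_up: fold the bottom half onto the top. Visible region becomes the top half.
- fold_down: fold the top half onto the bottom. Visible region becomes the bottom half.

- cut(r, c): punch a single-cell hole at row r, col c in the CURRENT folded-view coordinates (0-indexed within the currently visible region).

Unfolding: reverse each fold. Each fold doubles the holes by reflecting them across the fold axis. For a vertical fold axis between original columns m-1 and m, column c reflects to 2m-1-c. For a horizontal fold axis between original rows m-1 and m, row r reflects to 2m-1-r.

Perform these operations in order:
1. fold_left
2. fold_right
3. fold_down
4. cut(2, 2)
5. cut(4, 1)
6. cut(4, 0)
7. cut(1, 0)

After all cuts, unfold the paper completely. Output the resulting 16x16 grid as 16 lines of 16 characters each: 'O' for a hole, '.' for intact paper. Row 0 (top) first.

Op 1 fold_left: fold axis v@8; visible region now rows[0,16) x cols[0,8) = 16x8
Op 2 fold_right: fold axis v@4; visible region now rows[0,16) x cols[4,8) = 16x4
Op 3 fold_down: fold axis h@8; visible region now rows[8,16) x cols[4,8) = 8x4
Op 4 cut(2, 2): punch at orig (10,6); cuts so far [(10, 6)]; region rows[8,16) x cols[4,8) = 8x4
Op 5 cut(4, 1): punch at orig (12,5); cuts so far [(10, 6), (12, 5)]; region rows[8,16) x cols[4,8) = 8x4
Op 6 cut(4, 0): punch at orig (12,4); cuts so far [(10, 6), (12, 4), (12, 5)]; region rows[8,16) x cols[4,8) = 8x4
Op 7 cut(1, 0): punch at orig (9,4); cuts so far [(9, 4), (10, 6), (12, 4), (12, 5)]; region rows[8,16) x cols[4,8) = 8x4
Unfold 1 (reflect across h@8): 8 holes -> [(3, 4), (3, 5), (5, 6), (6, 4), (9, 4), (10, 6), (12, 4), (12, 5)]
Unfold 2 (reflect across v@4): 16 holes -> [(3, 2), (3, 3), (3, 4), (3, 5), (5, 1), (5, 6), (6, 3), (6, 4), (9, 3), (9, 4), (10, 1), (10, 6), (12, 2), (12, 3), (12, 4), (12, 5)]
Unfold 3 (reflect across v@8): 32 holes -> [(3, 2), (3, 3), (3, 4), (3, 5), (3, 10), (3, 11), (3, 12), (3, 13), (5, 1), (5, 6), (5, 9), (5, 14), (6, 3), (6, 4), (6, 11), (6, 12), (9, 3), (9, 4), (9, 11), (9, 12), (10, 1), (10, 6), (10, 9), (10, 14), (12, 2), (12, 3), (12, 4), (12, 5), (12, 10), (12, 11), (12, 12), (12, 13)]

Answer: ................
................
................
..OOOO....OOOO..
................
.O....O..O....O.
...OO......OO...
................
................
...OO......OO...
.O....O..O....O.
................
..OOOO....OOOO..
................
................
................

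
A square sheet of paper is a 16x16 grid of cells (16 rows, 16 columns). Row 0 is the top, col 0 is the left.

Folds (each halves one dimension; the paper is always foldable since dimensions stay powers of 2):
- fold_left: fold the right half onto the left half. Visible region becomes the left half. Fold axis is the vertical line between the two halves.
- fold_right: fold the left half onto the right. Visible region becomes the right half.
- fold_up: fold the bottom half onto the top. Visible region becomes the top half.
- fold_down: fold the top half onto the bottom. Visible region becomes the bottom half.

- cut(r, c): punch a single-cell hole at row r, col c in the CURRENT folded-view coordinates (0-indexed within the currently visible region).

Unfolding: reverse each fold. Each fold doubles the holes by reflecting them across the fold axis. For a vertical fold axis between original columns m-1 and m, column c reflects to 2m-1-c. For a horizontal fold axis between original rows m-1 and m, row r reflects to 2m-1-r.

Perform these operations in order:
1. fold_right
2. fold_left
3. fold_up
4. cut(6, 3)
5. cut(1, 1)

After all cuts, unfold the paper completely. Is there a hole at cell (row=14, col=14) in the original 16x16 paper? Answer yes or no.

Answer: yes

Derivation:
Op 1 fold_right: fold axis v@8; visible region now rows[0,16) x cols[8,16) = 16x8
Op 2 fold_left: fold axis v@12; visible region now rows[0,16) x cols[8,12) = 16x4
Op 3 fold_up: fold axis h@8; visible region now rows[0,8) x cols[8,12) = 8x4
Op 4 cut(6, 3): punch at orig (6,11); cuts so far [(6, 11)]; region rows[0,8) x cols[8,12) = 8x4
Op 5 cut(1, 1): punch at orig (1,9); cuts so far [(1, 9), (6, 11)]; region rows[0,8) x cols[8,12) = 8x4
Unfold 1 (reflect across h@8): 4 holes -> [(1, 9), (6, 11), (9, 11), (14, 9)]
Unfold 2 (reflect across v@12): 8 holes -> [(1, 9), (1, 14), (6, 11), (6, 12), (9, 11), (9, 12), (14, 9), (14, 14)]
Unfold 3 (reflect across v@8): 16 holes -> [(1, 1), (1, 6), (1, 9), (1, 14), (6, 3), (6, 4), (6, 11), (6, 12), (9, 3), (9, 4), (9, 11), (9, 12), (14, 1), (14, 6), (14, 9), (14, 14)]
Holes: [(1, 1), (1, 6), (1, 9), (1, 14), (6, 3), (6, 4), (6, 11), (6, 12), (9, 3), (9, 4), (9, 11), (9, 12), (14, 1), (14, 6), (14, 9), (14, 14)]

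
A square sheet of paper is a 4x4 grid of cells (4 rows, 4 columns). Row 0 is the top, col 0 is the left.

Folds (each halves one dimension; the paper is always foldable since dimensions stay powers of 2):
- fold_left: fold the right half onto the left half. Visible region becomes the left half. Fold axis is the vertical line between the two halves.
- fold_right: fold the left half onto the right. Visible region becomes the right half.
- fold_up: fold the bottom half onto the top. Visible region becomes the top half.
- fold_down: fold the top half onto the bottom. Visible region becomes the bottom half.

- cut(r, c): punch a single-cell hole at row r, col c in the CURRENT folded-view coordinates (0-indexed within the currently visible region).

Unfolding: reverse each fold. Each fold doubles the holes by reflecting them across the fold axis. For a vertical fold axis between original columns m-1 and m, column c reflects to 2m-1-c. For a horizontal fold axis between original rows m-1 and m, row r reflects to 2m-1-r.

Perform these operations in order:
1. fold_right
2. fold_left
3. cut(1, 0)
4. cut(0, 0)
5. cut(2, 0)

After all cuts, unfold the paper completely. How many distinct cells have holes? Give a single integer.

Op 1 fold_right: fold axis v@2; visible region now rows[0,4) x cols[2,4) = 4x2
Op 2 fold_left: fold axis v@3; visible region now rows[0,4) x cols[2,3) = 4x1
Op 3 cut(1, 0): punch at orig (1,2); cuts so far [(1, 2)]; region rows[0,4) x cols[2,3) = 4x1
Op 4 cut(0, 0): punch at orig (0,2); cuts so far [(0, 2), (1, 2)]; region rows[0,4) x cols[2,3) = 4x1
Op 5 cut(2, 0): punch at orig (2,2); cuts so far [(0, 2), (1, 2), (2, 2)]; region rows[0,4) x cols[2,3) = 4x1
Unfold 1 (reflect across v@3): 6 holes -> [(0, 2), (0, 3), (1, 2), (1, 3), (2, 2), (2, 3)]
Unfold 2 (reflect across v@2): 12 holes -> [(0, 0), (0, 1), (0, 2), (0, 3), (1, 0), (1, 1), (1, 2), (1, 3), (2, 0), (2, 1), (2, 2), (2, 3)]

Answer: 12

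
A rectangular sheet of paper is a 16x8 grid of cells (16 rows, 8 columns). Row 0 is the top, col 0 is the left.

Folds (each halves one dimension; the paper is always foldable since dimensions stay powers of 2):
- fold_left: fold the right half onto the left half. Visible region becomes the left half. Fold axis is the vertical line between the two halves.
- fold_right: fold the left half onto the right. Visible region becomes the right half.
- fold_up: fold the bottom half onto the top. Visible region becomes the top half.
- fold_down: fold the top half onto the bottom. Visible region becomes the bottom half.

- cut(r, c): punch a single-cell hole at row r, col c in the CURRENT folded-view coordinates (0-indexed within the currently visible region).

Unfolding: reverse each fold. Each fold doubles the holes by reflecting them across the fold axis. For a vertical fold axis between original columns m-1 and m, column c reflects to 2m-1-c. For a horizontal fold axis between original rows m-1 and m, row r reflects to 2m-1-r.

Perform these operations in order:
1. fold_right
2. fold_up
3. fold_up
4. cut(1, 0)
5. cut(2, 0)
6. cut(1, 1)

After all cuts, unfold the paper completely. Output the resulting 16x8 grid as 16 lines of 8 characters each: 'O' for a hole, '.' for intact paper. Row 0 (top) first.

Op 1 fold_right: fold axis v@4; visible region now rows[0,16) x cols[4,8) = 16x4
Op 2 fold_up: fold axis h@8; visible region now rows[0,8) x cols[4,8) = 8x4
Op 3 fold_up: fold axis h@4; visible region now rows[0,4) x cols[4,8) = 4x4
Op 4 cut(1, 0): punch at orig (1,4); cuts so far [(1, 4)]; region rows[0,4) x cols[4,8) = 4x4
Op 5 cut(2, 0): punch at orig (2,4); cuts so far [(1, 4), (2, 4)]; region rows[0,4) x cols[4,8) = 4x4
Op 6 cut(1, 1): punch at orig (1,5); cuts so far [(1, 4), (1, 5), (2, 4)]; region rows[0,4) x cols[4,8) = 4x4
Unfold 1 (reflect across h@4): 6 holes -> [(1, 4), (1, 5), (2, 4), (5, 4), (6, 4), (6, 5)]
Unfold 2 (reflect across h@8): 12 holes -> [(1, 4), (1, 5), (2, 4), (5, 4), (6, 4), (6, 5), (9, 4), (9, 5), (10, 4), (13, 4), (14, 4), (14, 5)]
Unfold 3 (reflect across v@4): 24 holes -> [(1, 2), (1, 3), (1, 4), (1, 5), (2, 3), (2, 4), (5, 3), (5, 4), (6, 2), (6, 3), (6, 4), (6, 5), (9, 2), (9, 3), (9, 4), (9, 5), (10, 3), (10, 4), (13, 3), (13, 4), (14, 2), (14, 3), (14, 4), (14, 5)]

Answer: ........
..OOOO..
...OO...
........
........
...OO...
..OOOO..
........
........
..OOOO..
...OO...
........
........
...OO...
..OOOO..
........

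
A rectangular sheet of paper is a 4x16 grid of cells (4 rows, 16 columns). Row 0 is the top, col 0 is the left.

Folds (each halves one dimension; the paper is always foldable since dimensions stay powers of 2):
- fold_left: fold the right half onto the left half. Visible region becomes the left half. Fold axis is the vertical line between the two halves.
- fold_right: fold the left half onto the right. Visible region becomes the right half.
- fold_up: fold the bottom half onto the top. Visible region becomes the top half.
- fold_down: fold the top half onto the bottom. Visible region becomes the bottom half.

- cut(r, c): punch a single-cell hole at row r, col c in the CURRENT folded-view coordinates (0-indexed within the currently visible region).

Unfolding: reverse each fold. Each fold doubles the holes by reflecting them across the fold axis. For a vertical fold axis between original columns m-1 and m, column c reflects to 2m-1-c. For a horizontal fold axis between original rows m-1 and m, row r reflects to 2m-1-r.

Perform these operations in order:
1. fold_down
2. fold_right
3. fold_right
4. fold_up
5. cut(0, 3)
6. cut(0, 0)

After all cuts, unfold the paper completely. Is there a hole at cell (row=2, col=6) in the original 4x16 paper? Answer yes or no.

Answer: no

Derivation:
Op 1 fold_down: fold axis h@2; visible region now rows[2,4) x cols[0,16) = 2x16
Op 2 fold_right: fold axis v@8; visible region now rows[2,4) x cols[8,16) = 2x8
Op 3 fold_right: fold axis v@12; visible region now rows[2,4) x cols[12,16) = 2x4
Op 4 fold_up: fold axis h@3; visible region now rows[2,3) x cols[12,16) = 1x4
Op 5 cut(0, 3): punch at orig (2,15); cuts so far [(2, 15)]; region rows[2,3) x cols[12,16) = 1x4
Op 6 cut(0, 0): punch at orig (2,12); cuts so far [(2, 12), (2, 15)]; region rows[2,3) x cols[12,16) = 1x4
Unfold 1 (reflect across h@3): 4 holes -> [(2, 12), (2, 15), (3, 12), (3, 15)]
Unfold 2 (reflect across v@12): 8 holes -> [(2, 8), (2, 11), (2, 12), (2, 15), (3, 8), (3, 11), (3, 12), (3, 15)]
Unfold 3 (reflect across v@8): 16 holes -> [(2, 0), (2, 3), (2, 4), (2, 7), (2, 8), (2, 11), (2, 12), (2, 15), (3, 0), (3, 3), (3, 4), (3, 7), (3, 8), (3, 11), (3, 12), (3, 15)]
Unfold 4 (reflect across h@2): 32 holes -> [(0, 0), (0, 3), (0, 4), (0, 7), (0, 8), (0, 11), (0, 12), (0, 15), (1, 0), (1, 3), (1, 4), (1, 7), (1, 8), (1, 11), (1, 12), (1, 15), (2, 0), (2, 3), (2, 4), (2, 7), (2, 8), (2, 11), (2, 12), (2, 15), (3, 0), (3, 3), (3, 4), (3, 7), (3, 8), (3, 11), (3, 12), (3, 15)]
Holes: [(0, 0), (0, 3), (0, 4), (0, 7), (0, 8), (0, 11), (0, 12), (0, 15), (1, 0), (1, 3), (1, 4), (1, 7), (1, 8), (1, 11), (1, 12), (1, 15), (2, 0), (2, 3), (2, 4), (2, 7), (2, 8), (2, 11), (2, 12), (2, 15), (3, 0), (3, 3), (3, 4), (3, 7), (3, 8), (3, 11), (3, 12), (3, 15)]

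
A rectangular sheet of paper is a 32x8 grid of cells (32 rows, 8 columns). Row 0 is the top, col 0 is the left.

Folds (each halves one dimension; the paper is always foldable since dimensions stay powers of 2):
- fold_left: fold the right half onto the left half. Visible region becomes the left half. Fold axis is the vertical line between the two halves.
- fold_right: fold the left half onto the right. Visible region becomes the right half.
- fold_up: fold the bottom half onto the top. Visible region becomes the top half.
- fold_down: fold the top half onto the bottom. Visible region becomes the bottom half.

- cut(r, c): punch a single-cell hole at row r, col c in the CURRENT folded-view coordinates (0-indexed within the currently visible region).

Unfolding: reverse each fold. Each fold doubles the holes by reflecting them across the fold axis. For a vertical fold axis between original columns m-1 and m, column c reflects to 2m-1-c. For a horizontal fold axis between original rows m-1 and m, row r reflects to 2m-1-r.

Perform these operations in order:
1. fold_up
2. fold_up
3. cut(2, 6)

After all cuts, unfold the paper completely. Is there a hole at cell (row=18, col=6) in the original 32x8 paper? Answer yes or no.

Answer: yes

Derivation:
Op 1 fold_up: fold axis h@16; visible region now rows[0,16) x cols[0,8) = 16x8
Op 2 fold_up: fold axis h@8; visible region now rows[0,8) x cols[0,8) = 8x8
Op 3 cut(2, 6): punch at orig (2,6); cuts so far [(2, 6)]; region rows[0,8) x cols[0,8) = 8x8
Unfold 1 (reflect across h@8): 2 holes -> [(2, 6), (13, 6)]
Unfold 2 (reflect across h@16): 4 holes -> [(2, 6), (13, 6), (18, 6), (29, 6)]
Holes: [(2, 6), (13, 6), (18, 6), (29, 6)]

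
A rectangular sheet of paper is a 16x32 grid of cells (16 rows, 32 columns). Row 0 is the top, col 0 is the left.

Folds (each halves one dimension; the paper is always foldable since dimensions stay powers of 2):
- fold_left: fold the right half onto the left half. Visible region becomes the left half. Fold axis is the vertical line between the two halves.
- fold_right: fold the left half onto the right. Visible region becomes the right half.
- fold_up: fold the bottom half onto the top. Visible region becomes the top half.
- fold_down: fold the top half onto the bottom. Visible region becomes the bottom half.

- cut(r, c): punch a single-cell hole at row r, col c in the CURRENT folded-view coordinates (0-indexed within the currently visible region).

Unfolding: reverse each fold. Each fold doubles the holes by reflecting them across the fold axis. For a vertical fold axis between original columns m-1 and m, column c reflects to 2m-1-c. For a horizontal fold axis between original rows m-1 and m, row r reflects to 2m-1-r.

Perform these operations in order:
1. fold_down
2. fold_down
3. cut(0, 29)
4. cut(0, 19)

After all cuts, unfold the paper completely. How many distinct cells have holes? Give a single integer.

Answer: 8

Derivation:
Op 1 fold_down: fold axis h@8; visible region now rows[8,16) x cols[0,32) = 8x32
Op 2 fold_down: fold axis h@12; visible region now rows[12,16) x cols[0,32) = 4x32
Op 3 cut(0, 29): punch at orig (12,29); cuts so far [(12, 29)]; region rows[12,16) x cols[0,32) = 4x32
Op 4 cut(0, 19): punch at orig (12,19); cuts so far [(12, 19), (12, 29)]; region rows[12,16) x cols[0,32) = 4x32
Unfold 1 (reflect across h@12): 4 holes -> [(11, 19), (11, 29), (12, 19), (12, 29)]
Unfold 2 (reflect across h@8): 8 holes -> [(3, 19), (3, 29), (4, 19), (4, 29), (11, 19), (11, 29), (12, 19), (12, 29)]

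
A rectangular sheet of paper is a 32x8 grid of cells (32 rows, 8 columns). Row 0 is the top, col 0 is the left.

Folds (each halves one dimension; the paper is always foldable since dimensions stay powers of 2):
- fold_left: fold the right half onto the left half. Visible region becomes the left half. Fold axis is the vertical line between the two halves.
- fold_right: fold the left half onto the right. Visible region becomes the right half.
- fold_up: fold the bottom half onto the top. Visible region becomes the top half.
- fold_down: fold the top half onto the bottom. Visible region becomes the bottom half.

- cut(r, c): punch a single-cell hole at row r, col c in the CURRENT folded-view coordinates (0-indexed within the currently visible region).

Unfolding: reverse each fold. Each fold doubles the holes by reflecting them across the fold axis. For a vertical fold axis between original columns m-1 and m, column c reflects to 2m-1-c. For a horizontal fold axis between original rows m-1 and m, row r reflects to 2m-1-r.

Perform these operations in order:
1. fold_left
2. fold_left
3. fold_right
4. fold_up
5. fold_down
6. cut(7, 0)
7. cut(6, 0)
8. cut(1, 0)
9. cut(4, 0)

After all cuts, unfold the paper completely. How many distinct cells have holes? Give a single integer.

Op 1 fold_left: fold axis v@4; visible region now rows[0,32) x cols[0,4) = 32x4
Op 2 fold_left: fold axis v@2; visible region now rows[0,32) x cols[0,2) = 32x2
Op 3 fold_right: fold axis v@1; visible region now rows[0,32) x cols[1,2) = 32x1
Op 4 fold_up: fold axis h@16; visible region now rows[0,16) x cols[1,2) = 16x1
Op 5 fold_down: fold axis h@8; visible region now rows[8,16) x cols[1,2) = 8x1
Op 6 cut(7, 0): punch at orig (15,1); cuts so far [(15, 1)]; region rows[8,16) x cols[1,2) = 8x1
Op 7 cut(6, 0): punch at orig (14,1); cuts so far [(14, 1), (15, 1)]; region rows[8,16) x cols[1,2) = 8x1
Op 8 cut(1, 0): punch at orig (9,1); cuts so far [(9, 1), (14, 1), (15, 1)]; region rows[8,16) x cols[1,2) = 8x1
Op 9 cut(4, 0): punch at orig (12,1); cuts so far [(9, 1), (12, 1), (14, 1), (15, 1)]; region rows[8,16) x cols[1,2) = 8x1
Unfold 1 (reflect across h@8): 8 holes -> [(0, 1), (1, 1), (3, 1), (6, 1), (9, 1), (12, 1), (14, 1), (15, 1)]
Unfold 2 (reflect across h@16): 16 holes -> [(0, 1), (1, 1), (3, 1), (6, 1), (9, 1), (12, 1), (14, 1), (15, 1), (16, 1), (17, 1), (19, 1), (22, 1), (25, 1), (28, 1), (30, 1), (31, 1)]
Unfold 3 (reflect across v@1): 32 holes -> [(0, 0), (0, 1), (1, 0), (1, 1), (3, 0), (3, 1), (6, 0), (6, 1), (9, 0), (9, 1), (12, 0), (12, 1), (14, 0), (14, 1), (15, 0), (15, 1), (16, 0), (16, 1), (17, 0), (17, 1), (19, 0), (19, 1), (22, 0), (22, 1), (25, 0), (25, 1), (28, 0), (28, 1), (30, 0), (30, 1), (31, 0), (31, 1)]
Unfold 4 (reflect across v@2): 64 holes -> [(0, 0), (0, 1), (0, 2), (0, 3), (1, 0), (1, 1), (1, 2), (1, 3), (3, 0), (3, 1), (3, 2), (3, 3), (6, 0), (6, 1), (6, 2), (6, 3), (9, 0), (9, 1), (9, 2), (9, 3), (12, 0), (12, 1), (12, 2), (12, 3), (14, 0), (14, 1), (14, 2), (14, 3), (15, 0), (15, 1), (15, 2), (15, 3), (16, 0), (16, 1), (16, 2), (16, 3), (17, 0), (17, 1), (17, 2), (17, 3), (19, 0), (19, 1), (19, 2), (19, 3), (22, 0), (22, 1), (22, 2), (22, 3), (25, 0), (25, 1), (25, 2), (25, 3), (28, 0), (28, 1), (28, 2), (28, 3), (30, 0), (30, 1), (30, 2), (30, 3), (31, 0), (31, 1), (31, 2), (31, 3)]
Unfold 5 (reflect across v@4): 128 holes -> [(0, 0), (0, 1), (0, 2), (0, 3), (0, 4), (0, 5), (0, 6), (0, 7), (1, 0), (1, 1), (1, 2), (1, 3), (1, 4), (1, 5), (1, 6), (1, 7), (3, 0), (3, 1), (3, 2), (3, 3), (3, 4), (3, 5), (3, 6), (3, 7), (6, 0), (6, 1), (6, 2), (6, 3), (6, 4), (6, 5), (6, 6), (6, 7), (9, 0), (9, 1), (9, 2), (9, 3), (9, 4), (9, 5), (9, 6), (9, 7), (12, 0), (12, 1), (12, 2), (12, 3), (12, 4), (12, 5), (12, 6), (12, 7), (14, 0), (14, 1), (14, 2), (14, 3), (14, 4), (14, 5), (14, 6), (14, 7), (15, 0), (15, 1), (15, 2), (15, 3), (15, 4), (15, 5), (15, 6), (15, 7), (16, 0), (16, 1), (16, 2), (16, 3), (16, 4), (16, 5), (16, 6), (16, 7), (17, 0), (17, 1), (17, 2), (17, 3), (17, 4), (17, 5), (17, 6), (17, 7), (19, 0), (19, 1), (19, 2), (19, 3), (19, 4), (19, 5), (19, 6), (19, 7), (22, 0), (22, 1), (22, 2), (22, 3), (22, 4), (22, 5), (22, 6), (22, 7), (25, 0), (25, 1), (25, 2), (25, 3), (25, 4), (25, 5), (25, 6), (25, 7), (28, 0), (28, 1), (28, 2), (28, 3), (28, 4), (28, 5), (28, 6), (28, 7), (30, 0), (30, 1), (30, 2), (30, 3), (30, 4), (30, 5), (30, 6), (30, 7), (31, 0), (31, 1), (31, 2), (31, 3), (31, 4), (31, 5), (31, 6), (31, 7)]

Answer: 128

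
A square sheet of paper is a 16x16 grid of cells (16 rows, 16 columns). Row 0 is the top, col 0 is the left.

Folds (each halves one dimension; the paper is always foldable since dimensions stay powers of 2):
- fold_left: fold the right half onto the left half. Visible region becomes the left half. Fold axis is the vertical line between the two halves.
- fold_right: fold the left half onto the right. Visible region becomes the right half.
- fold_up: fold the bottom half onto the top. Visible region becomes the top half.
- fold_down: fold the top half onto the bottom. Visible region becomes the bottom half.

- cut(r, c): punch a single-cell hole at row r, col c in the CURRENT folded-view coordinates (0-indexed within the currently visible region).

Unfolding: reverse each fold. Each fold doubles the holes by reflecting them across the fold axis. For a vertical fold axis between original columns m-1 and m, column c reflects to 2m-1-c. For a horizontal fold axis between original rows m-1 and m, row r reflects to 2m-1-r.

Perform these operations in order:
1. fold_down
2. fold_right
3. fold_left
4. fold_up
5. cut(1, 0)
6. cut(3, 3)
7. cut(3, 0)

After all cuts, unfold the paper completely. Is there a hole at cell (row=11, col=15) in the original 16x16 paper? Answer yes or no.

Answer: yes

Derivation:
Op 1 fold_down: fold axis h@8; visible region now rows[8,16) x cols[0,16) = 8x16
Op 2 fold_right: fold axis v@8; visible region now rows[8,16) x cols[8,16) = 8x8
Op 3 fold_left: fold axis v@12; visible region now rows[8,16) x cols[8,12) = 8x4
Op 4 fold_up: fold axis h@12; visible region now rows[8,12) x cols[8,12) = 4x4
Op 5 cut(1, 0): punch at orig (9,8); cuts so far [(9, 8)]; region rows[8,12) x cols[8,12) = 4x4
Op 6 cut(3, 3): punch at orig (11,11); cuts so far [(9, 8), (11, 11)]; region rows[8,12) x cols[8,12) = 4x4
Op 7 cut(3, 0): punch at orig (11,8); cuts so far [(9, 8), (11, 8), (11, 11)]; region rows[8,12) x cols[8,12) = 4x4
Unfold 1 (reflect across h@12): 6 holes -> [(9, 8), (11, 8), (11, 11), (12, 8), (12, 11), (14, 8)]
Unfold 2 (reflect across v@12): 12 holes -> [(9, 8), (9, 15), (11, 8), (11, 11), (11, 12), (11, 15), (12, 8), (12, 11), (12, 12), (12, 15), (14, 8), (14, 15)]
Unfold 3 (reflect across v@8): 24 holes -> [(9, 0), (9, 7), (9, 8), (9, 15), (11, 0), (11, 3), (11, 4), (11, 7), (11, 8), (11, 11), (11, 12), (11, 15), (12, 0), (12, 3), (12, 4), (12, 7), (12, 8), (12, 11), (12, 12), (12, 15), (14, 0), (14, 7), (14, 8), (14, 15)]
Unfold 4 (reflect across h@8): 48 holes -> [(1, 0), (1, 7), (1, 8), (1, 15), (3, 0), (3, 3), (3, 4), (3, 7), (3, 8), (3, 11), (3, 12), (3, 15), (4, 0), (4, 3), (4, 4), (4, 7), (4, 8), (4, 11), (4, 12), (4, 15), (6, 0), (6, 7), (6, 8), (6, 15), (9, 0), (9, 7), (9, 8), (9, 15), (11, 0), (11, 3), (11, 4), (11, 7), (11, 8), (11, 11), (11, 12), (11, 15), (12, 0), (12, 3), (12, 4), (12, 7), (12, 8), (12, 11), (12, 12), (12, 15), (14, 0), (14, 7), (14, 8), (14, 15)]
Holes: [(1, 0), (1, 7), (1, 8), (1, 15), (3, 0), (3, 3), (3, 4), (3, 7), (3, 8), (3, 11), (3, 12), (3, 15), (4, 0), (4, 3), (4, 4), (4, 7), (4, 8), (4, 11), (4, 12), (4, 15), (6, 0), (6, 7), (6, 8), (6, 15), (9, 0), (9, 7), (9, 8), (9, 15), (11, 0), (11, 3), (11, 4), (11, 7), (11, 8), (11, 11), (11, 12), (11, 15), (12, 0), (12, 3), (12, 4), (12, 7), (12, 8), (12, 11), (12, 12), (12, 15), (14, 0), (14, 7), (14, 8), (14, 15)]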